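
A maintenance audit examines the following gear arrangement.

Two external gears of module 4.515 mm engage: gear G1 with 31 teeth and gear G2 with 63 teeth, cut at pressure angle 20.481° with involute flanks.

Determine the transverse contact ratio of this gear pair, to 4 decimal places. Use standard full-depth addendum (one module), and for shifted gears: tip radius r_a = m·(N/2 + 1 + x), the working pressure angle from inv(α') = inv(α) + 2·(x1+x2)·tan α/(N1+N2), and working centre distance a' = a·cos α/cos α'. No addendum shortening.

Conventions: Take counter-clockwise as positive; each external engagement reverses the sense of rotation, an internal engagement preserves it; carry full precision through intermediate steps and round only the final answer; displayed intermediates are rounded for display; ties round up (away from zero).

1.7025

class = single-mesh tooth geometry [involute pair 31T × 63T, m = 4.515]
base radii: r_b1 = 65.558785, r_b2 = 133.232370
tip radii: r_a1 = 74.497500, r_a2 = 146.737500
no profile shift: α' = α, a' = a
action lengths: √(r_a1²−r_b1²) = 35.382527, √(r_a2²−r_b2²) = 61.490077
base pitch p_b = π·m·cos α = 13.287677
CR = (35.382527 + 61.490077 − 212.205000·sin 20.48100°)/13.287677 = 1.702537
contact ratio ≈ 1.7025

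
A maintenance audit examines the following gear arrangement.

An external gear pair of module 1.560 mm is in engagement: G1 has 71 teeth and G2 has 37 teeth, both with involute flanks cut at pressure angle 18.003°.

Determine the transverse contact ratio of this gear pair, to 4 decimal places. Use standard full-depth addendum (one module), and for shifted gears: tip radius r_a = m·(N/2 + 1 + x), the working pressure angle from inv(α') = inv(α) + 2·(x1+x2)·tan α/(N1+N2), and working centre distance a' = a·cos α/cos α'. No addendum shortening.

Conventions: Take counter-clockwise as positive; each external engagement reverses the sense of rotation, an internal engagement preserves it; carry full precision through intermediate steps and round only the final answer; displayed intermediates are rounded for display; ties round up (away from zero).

1.8704

recognized (one external pair, fixed centres): single-mesh tooth geometry, m = 1.560, N1 = 71, N2 = 37
base radii: r_b1 = 52.668614, r_b2 = 27.447024
tip radii: r_a1 = 56.940000, r_a2 = 30.420000
no profile shift: α' = α, a' = a
action lengths: √(r_a1²−r_b1²) = 21.637484, √(r_a2²−r_b2²) = 13.116298
base pitch p_b = π·m·cos α = 4.660939
CR = (21.637484 + 13.116298 − 84.240000·sin 18.00300°)/4.660939 = 1.870438
contact ratio ≈ 1.8704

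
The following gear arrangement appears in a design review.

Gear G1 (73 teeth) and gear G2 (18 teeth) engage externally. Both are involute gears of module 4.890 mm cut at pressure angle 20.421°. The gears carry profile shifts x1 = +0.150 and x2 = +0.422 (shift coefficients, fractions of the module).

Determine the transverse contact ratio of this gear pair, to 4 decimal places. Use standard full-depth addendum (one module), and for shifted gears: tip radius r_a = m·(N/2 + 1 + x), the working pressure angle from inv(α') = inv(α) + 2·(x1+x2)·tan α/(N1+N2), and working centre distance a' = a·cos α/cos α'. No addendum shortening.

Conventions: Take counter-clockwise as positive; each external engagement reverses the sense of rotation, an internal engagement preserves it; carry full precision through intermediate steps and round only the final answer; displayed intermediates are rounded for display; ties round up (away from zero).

recognized (one external pair, fixed centres): single-mesh tooth geometry, m = 4.890, N1 = 73, N2 = 18
base radii: r_b1 = 167.267962, r_b2 = 41.244155
tip radii: r_a1 = 184.108500, r_a2 = 50.963580
inv(α') = inv(20.421°) + 2·(+0.150+0.422)·tan α/(73+18) = 0.02058077  ⇒  α' = 22.18327°
a' = a·cos α / cos α' = 222.4950·cos 20.421°/cos 22.18327° = 225.179727
action lengths: √(r_a1²−r_b1²) = 76.924435, √(r_a2²−r_b2²) = 29.936703
base pitch p_b = π·m·cos α = 14.396926
CR = (76.924435 + 29.936703 − 225.179727·sin 22.18327°)/14.396926 = 1.516985
contact ratio ≈ 1.5170

1.5170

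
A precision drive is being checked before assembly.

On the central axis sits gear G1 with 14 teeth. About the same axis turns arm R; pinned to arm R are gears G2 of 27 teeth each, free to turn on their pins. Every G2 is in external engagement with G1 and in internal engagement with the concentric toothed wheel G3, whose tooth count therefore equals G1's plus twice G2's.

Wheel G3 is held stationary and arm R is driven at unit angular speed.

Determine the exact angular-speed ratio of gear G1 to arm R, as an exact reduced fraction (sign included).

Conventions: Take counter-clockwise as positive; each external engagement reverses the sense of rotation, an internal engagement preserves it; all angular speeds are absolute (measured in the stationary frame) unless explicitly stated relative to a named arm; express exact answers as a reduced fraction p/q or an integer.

recognized (axles ride arm R): planetary set, 14/27/68 teeth
ring teeth: 14 + 2·27 = 68
14(ω_sun−ω_arm) = −68(ω_ring−ω_arm),  ω_ring = 0, ω_arm = 1
ω_sun = 1 − (68/14)(0−1) = 41/7
ω_out/ω_in = 41/7

41/7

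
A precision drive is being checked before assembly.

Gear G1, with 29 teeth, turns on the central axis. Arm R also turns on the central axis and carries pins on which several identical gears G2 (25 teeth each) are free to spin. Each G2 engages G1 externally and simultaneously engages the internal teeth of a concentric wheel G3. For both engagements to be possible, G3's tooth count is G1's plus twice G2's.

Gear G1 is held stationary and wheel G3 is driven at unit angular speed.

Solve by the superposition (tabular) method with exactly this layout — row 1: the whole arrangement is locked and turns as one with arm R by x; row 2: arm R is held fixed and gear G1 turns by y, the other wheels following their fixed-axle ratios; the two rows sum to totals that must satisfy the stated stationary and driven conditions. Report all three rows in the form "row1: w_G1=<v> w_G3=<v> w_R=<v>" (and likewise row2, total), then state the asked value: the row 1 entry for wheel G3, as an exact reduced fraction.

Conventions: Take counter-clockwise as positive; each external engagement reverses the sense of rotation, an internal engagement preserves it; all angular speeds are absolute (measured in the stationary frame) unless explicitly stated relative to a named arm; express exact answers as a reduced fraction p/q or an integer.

planetary set (29T centre, 25T on arm, 79T internal) — Willis relation
superposition row 1 [locked train]: every member turns x
row 2 (arm held, sun turns y): ω_ring = −(29/79)·y, ω_arm = 0
boundary: total ω_sun = x + y = 0 and total ω_ring = x − (29/79)·y = 1  ⇒  y = -79/108, x = 79/108
row 2 ring = −(29/79)·(-79/108) = 29/108
totals (row 1 + row 2): sun 79/108 + (-79/108) = 0, ring 79/108 + 29/108 = 1, arm 79/108 + 0 = 79/108
asked cell (row1, ring) = 79/108

row1: w_G1=79/108 w_G3=79/108 w_R=79/108
row2: w_G1=-79/108 w_G3=29/108 w_R=0
total: w_G1=0 w_G3=1 w_R=79/108
asked value: 79/108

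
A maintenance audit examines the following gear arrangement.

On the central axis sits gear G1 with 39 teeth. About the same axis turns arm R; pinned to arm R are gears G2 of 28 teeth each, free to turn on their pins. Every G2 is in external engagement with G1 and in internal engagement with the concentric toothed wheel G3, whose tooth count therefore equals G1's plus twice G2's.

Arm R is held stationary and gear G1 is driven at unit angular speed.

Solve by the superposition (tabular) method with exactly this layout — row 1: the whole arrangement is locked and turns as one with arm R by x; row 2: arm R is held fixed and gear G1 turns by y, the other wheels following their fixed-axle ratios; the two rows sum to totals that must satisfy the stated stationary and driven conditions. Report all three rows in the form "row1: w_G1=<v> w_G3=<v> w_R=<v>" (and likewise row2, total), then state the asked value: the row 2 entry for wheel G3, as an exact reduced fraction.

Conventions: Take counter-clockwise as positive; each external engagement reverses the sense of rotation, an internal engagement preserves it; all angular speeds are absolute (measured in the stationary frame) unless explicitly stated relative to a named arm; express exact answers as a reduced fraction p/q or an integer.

row1: w_G1=0 w_G3=0 w_R=0
row2: w_G1=1 w_G3=-39/95 w_R=0
total: w_G1=1 w_G3=-39/95 w_R=0
asked value: -39/95

topology: planetary set — G1 39T / G2 28T / G3 95T, arm = carrier (Willis)
row 1 (train locked, turned with arm): all members turn x
row 2 (arm held, sun turns y): ω_ring = −(39/95)·y, ω_arm = 0
boundary: total ω_arm = x = 0 and total ω_sun = x + y = 1  ⇒  y = 1, x = 0
row 2 ring = −(39/95)·1 = -39/95
totals (row 1 + row 2): sun 0 + 1 = 1, ring 0 + (-39/95) = -39/95, arm 0 + 0 = 0
asked cell (row2, ring) = -39/95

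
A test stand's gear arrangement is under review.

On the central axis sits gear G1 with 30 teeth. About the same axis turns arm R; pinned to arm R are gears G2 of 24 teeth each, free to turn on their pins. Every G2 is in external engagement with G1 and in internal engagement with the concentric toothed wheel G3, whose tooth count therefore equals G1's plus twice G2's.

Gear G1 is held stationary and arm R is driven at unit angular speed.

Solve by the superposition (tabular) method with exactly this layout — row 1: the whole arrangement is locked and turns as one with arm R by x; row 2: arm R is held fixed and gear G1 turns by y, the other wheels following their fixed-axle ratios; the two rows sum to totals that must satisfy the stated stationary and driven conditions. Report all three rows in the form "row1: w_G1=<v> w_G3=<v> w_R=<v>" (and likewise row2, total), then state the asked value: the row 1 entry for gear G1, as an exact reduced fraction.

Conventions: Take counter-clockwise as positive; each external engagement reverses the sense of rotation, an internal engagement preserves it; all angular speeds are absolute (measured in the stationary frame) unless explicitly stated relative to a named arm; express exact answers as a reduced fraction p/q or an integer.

row1: w_G1=1 w_G3=1 w_R=1
row2: w_G1=-1 w_G3=5/13 w_R=0
total: w_G1=0 w_G3=18/13 w_R=1
asked value: 1

topology: planetary set — G1 30T / G2 24T / G3 78T, arm = carrier (Willis)
row 1 — lock + rotate with arm: ω_sun = ω_ring = ω_arm = x
row 2: sun turns y, ring = −(30/78)·y, arm 0
boundary: total ω_sun = x + y = 0 and total ω_arm = x = 1  ⇒  y = -1, x = 1
row 2 ring = −(30/78)·(-1) = 5/13
totals (row 1 + row 2): sun 1 + (-1) = 0, ring 1 + 5/13 = 18/13, arm 1 + 0 = 1
asked cell (row1, sun) = 1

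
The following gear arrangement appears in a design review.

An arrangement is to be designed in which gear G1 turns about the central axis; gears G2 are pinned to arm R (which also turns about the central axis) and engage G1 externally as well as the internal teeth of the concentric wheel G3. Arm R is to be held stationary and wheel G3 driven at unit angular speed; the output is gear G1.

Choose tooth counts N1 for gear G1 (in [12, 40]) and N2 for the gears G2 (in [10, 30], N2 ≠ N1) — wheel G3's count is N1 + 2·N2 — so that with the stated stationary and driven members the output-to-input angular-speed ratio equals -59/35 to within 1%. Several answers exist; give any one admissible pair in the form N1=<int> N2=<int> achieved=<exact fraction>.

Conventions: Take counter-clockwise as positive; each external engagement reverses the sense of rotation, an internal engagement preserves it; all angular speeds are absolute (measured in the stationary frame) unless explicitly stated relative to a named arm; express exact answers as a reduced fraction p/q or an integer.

class = planetary set [ratio -59/35 wanted; Willis about the carrier]
Willis with ω_arm = 0: ω_sun/ω_ring = −N3/N1; set equal to -59/35  ⇒  N3/N1 = −(-59/35) = 59/35
N3 = N1 + 2·N2  ⇒  N2/N1 = (N3/N1 − 1)/2 = (59/35 − 1)/2 = 12/35
smallest multiple with N1 ≥ 12 and N2 ≥ 10: k = 1  ⇒  N1 = 1·35 = 35, N2 = 1·12 = 12 (N1 ≤ 40, N2 ≤ 30, N2 ≠ N1 ✓), N3 = 35 + 2·12 = 59
check: −N3/N1 with N1 = 35, N3 = 59 gives -59/35; |achieved − target| = 0 ≤ 59/3500 ✓

N1=35 N2=12 achieved=-59/35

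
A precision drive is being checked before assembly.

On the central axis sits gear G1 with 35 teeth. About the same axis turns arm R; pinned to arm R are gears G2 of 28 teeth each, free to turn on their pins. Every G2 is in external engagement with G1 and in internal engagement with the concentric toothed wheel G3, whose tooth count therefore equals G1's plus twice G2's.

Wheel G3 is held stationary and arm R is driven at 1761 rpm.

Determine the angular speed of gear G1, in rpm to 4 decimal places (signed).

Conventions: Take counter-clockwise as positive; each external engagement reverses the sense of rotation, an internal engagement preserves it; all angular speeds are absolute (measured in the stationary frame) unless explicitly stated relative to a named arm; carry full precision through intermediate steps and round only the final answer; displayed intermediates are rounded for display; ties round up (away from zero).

+6339.6000 rpm

recognized (axles ride arm R): planetary set, 35/28/91 teeth
normalise by the input: solve with ω_arm = 1, then scale by 1761 rpm
ring teeth: 35 + 2·28 = 91
35(ω_sun−ω_arm) = −91(ω_ring−ω_arm),  ω_ring = 0, ω_arm = 1
ω_sun = 1 − (91/35)(0−1) = 18/5
scale: ω_sun = 18/5 × 1761 rpm = +6339.6000 rpm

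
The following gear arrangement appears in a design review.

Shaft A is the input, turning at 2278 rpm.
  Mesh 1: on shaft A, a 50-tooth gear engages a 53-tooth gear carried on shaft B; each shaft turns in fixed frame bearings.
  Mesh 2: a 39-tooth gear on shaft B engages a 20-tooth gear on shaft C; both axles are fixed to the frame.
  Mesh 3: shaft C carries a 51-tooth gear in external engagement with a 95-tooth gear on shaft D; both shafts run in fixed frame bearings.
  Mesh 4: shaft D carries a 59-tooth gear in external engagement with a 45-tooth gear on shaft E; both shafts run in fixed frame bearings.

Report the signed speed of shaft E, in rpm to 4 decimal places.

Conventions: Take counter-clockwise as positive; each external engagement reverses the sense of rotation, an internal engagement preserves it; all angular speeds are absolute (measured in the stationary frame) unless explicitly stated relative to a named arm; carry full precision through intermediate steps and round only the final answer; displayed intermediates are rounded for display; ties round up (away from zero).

+2949.6367 rpm

4-mesh fixed-axis compound train (all bearings frame-fixed)
mesh 1 [50T→53T]: ω = 2278.0000×50/53 = 2149.0566 rpm, sense flips to −
mesh 2 [39T→20T]: ω = 2149.0566×39/20 = 4190.6604 rpm, sense flips to +
mesh 3 [51T→95T]: ω = 4190.6604×51/95 = 2249.7229 rpm, sense flips to −
mesh 4 [59T→45T]: ω = 2249.7229×59/45 = 2949.6367 rpm, sense flips to +
signed output speed = +2949.6367 rpm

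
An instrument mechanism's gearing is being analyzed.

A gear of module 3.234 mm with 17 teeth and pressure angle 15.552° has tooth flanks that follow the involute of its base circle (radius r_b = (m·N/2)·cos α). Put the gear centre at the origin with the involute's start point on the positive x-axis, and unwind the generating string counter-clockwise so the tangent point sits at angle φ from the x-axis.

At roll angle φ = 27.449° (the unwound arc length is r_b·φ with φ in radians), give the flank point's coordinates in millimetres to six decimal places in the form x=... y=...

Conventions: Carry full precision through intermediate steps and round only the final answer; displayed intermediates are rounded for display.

single-mesh involute tooth geometry (17T wheel at module 3.234)
pitch radius r_p = m·N/2 = 3.234·17/2 = 27.489000
base radius r_b = r_p·cos α = 27.489000·cos 15.552° = 26.482559
roll angle φ = 27.449° = 0.47907543 rad
x = r_b·(cos φ + φ·sin φ) = 29.349444
y = r_b·(sin φ − φ·cos φ) = 0.948527

x=29.349444 y=0.948527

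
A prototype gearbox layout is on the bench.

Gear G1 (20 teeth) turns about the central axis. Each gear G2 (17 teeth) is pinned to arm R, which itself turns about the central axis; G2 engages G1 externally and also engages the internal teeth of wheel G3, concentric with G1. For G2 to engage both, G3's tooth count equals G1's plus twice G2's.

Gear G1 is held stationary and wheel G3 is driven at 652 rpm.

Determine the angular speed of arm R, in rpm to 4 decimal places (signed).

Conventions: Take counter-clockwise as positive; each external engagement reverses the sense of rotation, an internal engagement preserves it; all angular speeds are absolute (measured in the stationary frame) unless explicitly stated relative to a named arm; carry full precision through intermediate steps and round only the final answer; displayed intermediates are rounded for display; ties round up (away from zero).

+475.7838 rpm

planetary set (20T centre, 17T on arm, 54T internal) — Willis relation
normalise by the input: solve with ω_ring = 1, then scale by 652 rpm
ring teeth: 20 + 2·17 = 54
20(ω_sun−ω_arm) = −54(ω_ring−ω_arm),  ω_sun = 0, ω_ring = 1
20(0−ω_arm) = −54(1−ω_arm)  ⇒  74·ω_arm = 54  ⇒  ω_arm = 27/37
scale: ω_arm = 27/37 × 652 rpm = +475.7838 rpm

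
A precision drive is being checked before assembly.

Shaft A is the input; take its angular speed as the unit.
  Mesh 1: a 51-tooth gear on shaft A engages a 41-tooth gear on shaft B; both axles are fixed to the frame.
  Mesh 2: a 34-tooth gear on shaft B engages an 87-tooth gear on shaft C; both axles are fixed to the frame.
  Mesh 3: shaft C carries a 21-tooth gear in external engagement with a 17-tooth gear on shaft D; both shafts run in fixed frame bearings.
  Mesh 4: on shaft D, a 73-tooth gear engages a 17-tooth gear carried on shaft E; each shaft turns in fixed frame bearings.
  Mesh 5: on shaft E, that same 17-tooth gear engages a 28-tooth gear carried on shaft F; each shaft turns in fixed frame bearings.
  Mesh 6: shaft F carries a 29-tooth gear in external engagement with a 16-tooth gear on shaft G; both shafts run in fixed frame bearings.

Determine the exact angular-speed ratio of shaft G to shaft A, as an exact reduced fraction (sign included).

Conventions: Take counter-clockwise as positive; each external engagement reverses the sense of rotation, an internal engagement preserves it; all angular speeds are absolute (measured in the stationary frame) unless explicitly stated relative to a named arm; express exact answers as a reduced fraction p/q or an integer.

class = fixed-axis compound train [6 meshes; 6 ratios multiply, 6 sense flips]
mesh 1 [51T→41T]: running ratio 51/41, sense −
mesh 2 [34T→87T]: running ratio 578/1189, sense +
mesh 3 [21T→17T]: running ratio 714/1189, sense −
mesh 4 [73T→17T]: running ratio 3066/1189, sense +
mesh 5 [17T→28T]: running ratio 3723/2378, sense −
mesh 6 [29T→16T]: running ratio 3723/1312, sense +
ω_out/ω_in = 3723/1312

3723/1312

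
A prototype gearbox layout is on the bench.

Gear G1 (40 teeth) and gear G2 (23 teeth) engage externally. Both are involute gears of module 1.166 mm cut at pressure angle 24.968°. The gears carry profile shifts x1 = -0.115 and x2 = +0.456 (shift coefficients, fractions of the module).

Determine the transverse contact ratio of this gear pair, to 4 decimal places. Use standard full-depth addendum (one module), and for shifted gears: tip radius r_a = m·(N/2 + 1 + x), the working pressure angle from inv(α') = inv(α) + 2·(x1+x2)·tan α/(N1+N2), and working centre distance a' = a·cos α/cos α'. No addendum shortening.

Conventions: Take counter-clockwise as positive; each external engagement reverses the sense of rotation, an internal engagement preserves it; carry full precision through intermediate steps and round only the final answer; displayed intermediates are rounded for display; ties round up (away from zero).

class = single-mesh tooth geometry [involute pair 40T × 23T, m = 1.166]
base radii: r_b1 = 21.140599, r_b2 = 12.155844
tip radii: r_a1 = 24.351910, r_a2 = 15.106696
inv(α') = inv(24.968°) + 2·(-0.115+0.456)·tan α/(40+23) = 0.03489469  ⇒  α' = 26.22599°
a' = a·cos α / cos α' = 36.7290·cos 24.968°/cos 26.22599° = 37.117379
action lengths: √(r_a1²−r_b1²) = 12.086795, √(r_a2²−r_b2²) = 8.969265
base pitch p_b = π·m·cos α = 3.320757
CR = (12.086795 + 8.969265 − 37.117379·sin 26.22599°)/3.320757 = 1.401311
contact ratio ≈ 1.4013

1.4013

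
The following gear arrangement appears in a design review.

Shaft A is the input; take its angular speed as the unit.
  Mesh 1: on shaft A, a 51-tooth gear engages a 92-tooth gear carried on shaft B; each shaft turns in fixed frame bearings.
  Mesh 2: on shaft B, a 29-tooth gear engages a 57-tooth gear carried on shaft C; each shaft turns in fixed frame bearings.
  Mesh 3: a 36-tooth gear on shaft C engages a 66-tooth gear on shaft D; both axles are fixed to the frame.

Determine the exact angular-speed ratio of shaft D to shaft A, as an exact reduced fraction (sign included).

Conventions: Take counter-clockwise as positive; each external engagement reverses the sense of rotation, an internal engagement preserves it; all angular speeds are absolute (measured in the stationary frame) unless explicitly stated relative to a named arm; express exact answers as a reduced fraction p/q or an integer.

-1479/9614

class = fixed-axis compound train [3 meshes; 3 ratios multiply, 3 sense flips]
mesh 1 [51T→92T]: running ratio 51/92, sense −
mesh 2 [29T→57T]: running ratio 493/1748, sense +
mesh 3 [36T→66T]: running ratio 1479/9614, sense −
ω_out/ω_in = -1479/9614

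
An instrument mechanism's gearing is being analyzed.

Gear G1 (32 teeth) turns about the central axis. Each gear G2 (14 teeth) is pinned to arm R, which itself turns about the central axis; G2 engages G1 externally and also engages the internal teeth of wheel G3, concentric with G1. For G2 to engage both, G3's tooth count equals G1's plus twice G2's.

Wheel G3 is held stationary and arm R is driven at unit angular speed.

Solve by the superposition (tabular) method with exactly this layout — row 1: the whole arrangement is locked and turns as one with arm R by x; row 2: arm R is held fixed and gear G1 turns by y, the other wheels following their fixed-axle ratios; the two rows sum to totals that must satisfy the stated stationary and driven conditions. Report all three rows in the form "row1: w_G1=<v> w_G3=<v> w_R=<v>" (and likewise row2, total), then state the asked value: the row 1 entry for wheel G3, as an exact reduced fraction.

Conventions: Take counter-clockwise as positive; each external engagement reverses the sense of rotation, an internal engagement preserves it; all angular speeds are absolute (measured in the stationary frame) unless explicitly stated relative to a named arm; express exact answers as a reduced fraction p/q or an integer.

topology: planetary set — G1 32T / G2 14T / G3 60T, arm = carrier (Willis)
superposition row 1 [locked train]: every member turns x
row 2: sun turns y, ring = −(32/60)·y, arm 0
boundary: total ω_ring = x − (32/60)·y = 0 and total ω_arm = x = 1  ⇒  y = 15/8, x = 1
row 2 ring = −(32/60)·15/8 = -1
totals (row 1 + row 2): sun 1 + 15/8 = 23/8, ring 1 + (-1) = 0, arm 1 + 0 = 1
asked cell (row1, ring) = 1

row1: w_G1=1 w_G3=1 w_R=1
row2: w_G1=15/8 w_G3=-1 w_R=0
total: w_G1=23/8 w_G3=0 w_R=1
asked value: 1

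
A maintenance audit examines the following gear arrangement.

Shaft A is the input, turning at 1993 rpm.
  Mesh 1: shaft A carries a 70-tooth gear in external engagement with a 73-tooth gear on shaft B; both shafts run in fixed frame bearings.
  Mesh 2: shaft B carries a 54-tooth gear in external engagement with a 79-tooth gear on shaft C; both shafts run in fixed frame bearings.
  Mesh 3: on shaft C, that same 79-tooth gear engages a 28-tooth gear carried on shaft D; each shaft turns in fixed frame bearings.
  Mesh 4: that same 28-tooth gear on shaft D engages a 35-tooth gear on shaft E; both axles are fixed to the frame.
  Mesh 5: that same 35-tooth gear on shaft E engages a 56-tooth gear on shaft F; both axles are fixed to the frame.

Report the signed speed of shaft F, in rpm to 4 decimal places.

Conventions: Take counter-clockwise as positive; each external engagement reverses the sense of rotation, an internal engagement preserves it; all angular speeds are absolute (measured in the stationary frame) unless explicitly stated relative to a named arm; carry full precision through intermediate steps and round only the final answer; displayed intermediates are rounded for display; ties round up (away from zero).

topology: fixed-axis compound train — 5 meshes, A→F
mesh 1 [70T→73T]: ω = 1993.0000×70/73 = 1911.0959 rpm, sense flips to −
mesh 2 [54T→79T]: ω = 1911.0959×54/79 = 1306.3187 rpm, sense flips to +
mesh 3 [79T→28T]: ω = 1306.3187×79/28 = 3685.6849 rpm, sense flips to −
mesh 4 [28T→35T]: ω = 3685.6849×28/35 = 2948.5479 rpm, sense flips to +
mesh 5 [35T→56T]: ω = 2948.5479×35/56 = 1842.8425 rpm, sense flips to −
signed output speed = -1842.8425 rpm

-1842.8425 rpm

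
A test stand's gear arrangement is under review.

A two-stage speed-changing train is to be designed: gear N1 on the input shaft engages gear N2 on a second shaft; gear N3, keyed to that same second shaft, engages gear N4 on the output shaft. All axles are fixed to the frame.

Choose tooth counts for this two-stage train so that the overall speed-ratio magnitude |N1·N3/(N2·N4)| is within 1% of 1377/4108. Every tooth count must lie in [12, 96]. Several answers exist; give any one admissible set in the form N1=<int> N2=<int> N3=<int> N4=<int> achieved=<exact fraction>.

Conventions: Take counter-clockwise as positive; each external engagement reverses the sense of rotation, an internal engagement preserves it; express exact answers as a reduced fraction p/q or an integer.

N1=17 N2=52 N3=81 N4=79 achieved=1377/4108

design class (target 1377/4108): fixed-axis compound train
target = 1377/4108 in lowest terms: an exact hit needs N1·N3 = k·1377 and N2·N4 = k·4108 for one integer k, every count in [12, 96]; additionally prefer no 1:1 stage (N1 ≠ N2, N3 ≠ N4)
k = 1: N1·N3 = 1377 = 17·81, N2·N4 = 4108 = 52·79
achieved = 17·81/(52·79) = 1377/4108; |achieved − target| = 0 ≤ 1377/410800 ✓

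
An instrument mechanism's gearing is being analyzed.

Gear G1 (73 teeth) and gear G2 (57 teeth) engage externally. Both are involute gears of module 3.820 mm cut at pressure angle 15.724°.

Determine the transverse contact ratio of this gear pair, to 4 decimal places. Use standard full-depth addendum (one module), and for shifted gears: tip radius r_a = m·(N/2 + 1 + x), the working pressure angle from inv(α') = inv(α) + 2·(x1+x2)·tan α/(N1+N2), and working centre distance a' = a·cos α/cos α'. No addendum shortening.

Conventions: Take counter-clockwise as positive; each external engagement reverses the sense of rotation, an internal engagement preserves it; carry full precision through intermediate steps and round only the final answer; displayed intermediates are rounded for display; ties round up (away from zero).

single-mesh involute tooth geometry (73T engaging 57T at module 3.820)
base radii: r_b1 = 134.212294, r_b2 = 104.795901
tip radii: r_a1 = 143.250000, r_a2 = 112.690000
no profile shift: α' = α, a' = a
action lengths: √(r_a1²−r_b1²) = 50.076168, √(r_a2²−r_b2²) = 41.434952
base pitch p_b = π·m·cos α = 11.551791
CR = (50.076168 + 41.434952 − 248.300000·sin 15.72400°)/11.551791 = 2.096723
contact ratio ≈ 2.0967

2.0967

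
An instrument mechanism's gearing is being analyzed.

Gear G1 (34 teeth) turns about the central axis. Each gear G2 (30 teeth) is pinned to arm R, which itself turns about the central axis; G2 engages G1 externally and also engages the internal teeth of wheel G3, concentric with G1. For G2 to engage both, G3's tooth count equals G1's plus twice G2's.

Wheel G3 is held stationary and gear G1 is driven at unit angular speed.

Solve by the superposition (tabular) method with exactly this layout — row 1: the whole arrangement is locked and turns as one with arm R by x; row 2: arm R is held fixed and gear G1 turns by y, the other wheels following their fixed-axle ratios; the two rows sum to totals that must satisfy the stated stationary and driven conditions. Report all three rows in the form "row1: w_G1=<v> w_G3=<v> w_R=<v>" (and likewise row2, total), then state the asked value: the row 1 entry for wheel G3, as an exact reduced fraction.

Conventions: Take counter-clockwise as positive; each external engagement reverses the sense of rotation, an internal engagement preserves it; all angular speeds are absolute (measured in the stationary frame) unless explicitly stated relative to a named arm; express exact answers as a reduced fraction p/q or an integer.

row1: w_G1=17/64 w_G3=17/64 w_R=17/64
row2: w_G1=47/64 w_G3=-17/64 w_R=0
total: w_G1=1 w_G3=0 w_R=17/64
asked value: 17/64

topology: planetary set — G1 34T / G2 30T / G3 94T, arm = carrier (Willis)
row 1 — lock + rotate with arm: ω_sun = ω_ring = ω_arm = x
row 2: sun turns y, ring = −(34/94)·y, arm 0
boundary: total ω_ring = x − (34/94)·y = 0 and total ω_sun = x + y = 1  ⇒  y = 47/64, x = 17/64
row 2 ring = −(34/94)·47/64 = -17/64
totals (row 1 + row 2): sun 17/64 + 47/64 = 1, ring 17/64 + (-17/64) = 0, arm 17/64 + 0 = 17/64
asked cell (row1, ring) = 17/64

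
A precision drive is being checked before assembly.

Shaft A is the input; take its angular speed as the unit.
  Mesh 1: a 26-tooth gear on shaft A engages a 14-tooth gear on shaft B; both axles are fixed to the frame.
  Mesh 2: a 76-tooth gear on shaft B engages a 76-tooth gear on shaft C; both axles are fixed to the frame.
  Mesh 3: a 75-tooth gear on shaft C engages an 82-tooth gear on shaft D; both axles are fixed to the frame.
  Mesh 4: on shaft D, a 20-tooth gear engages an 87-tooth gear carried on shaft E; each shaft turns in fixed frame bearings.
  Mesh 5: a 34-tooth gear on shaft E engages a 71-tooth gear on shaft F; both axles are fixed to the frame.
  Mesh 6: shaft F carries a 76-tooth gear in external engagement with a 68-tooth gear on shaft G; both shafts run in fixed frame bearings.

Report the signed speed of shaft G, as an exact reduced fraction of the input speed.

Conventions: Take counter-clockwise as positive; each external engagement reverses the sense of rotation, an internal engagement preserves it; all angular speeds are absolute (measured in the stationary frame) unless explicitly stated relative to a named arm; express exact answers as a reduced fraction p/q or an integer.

123500/590933

6-mesh fixed-axis compound train (all bearings frame-fixed)
mesh 1 [26T→14T]: |ω|/ω_in = 1×26/14 = 13/7, sense flips to −
mesh 2 [76T→76T]: |ω|/ω_in = (13/7)×76/76 = 13/7, sense flips to +
mesh 3 [75T→82T]: |ω|/ω_in = (13/7)×75/82 = 975/574, sense flips to −
mesh 4 [20T→87T]: |ω|/ω_in = (975/574)×20/87 = 3250/8323, sense flips to +
mesh 5 [34T→71T]: |ω|/ω_in = (3250/8323)×34/71 = 110500/590933, sense flips to −
mesh 6 [76T→68T]: |ω|/ω_in = (110500/590933)×76/68 = 123500/590933, sense flips to +
signed output speed (× input speed) = 123500/590933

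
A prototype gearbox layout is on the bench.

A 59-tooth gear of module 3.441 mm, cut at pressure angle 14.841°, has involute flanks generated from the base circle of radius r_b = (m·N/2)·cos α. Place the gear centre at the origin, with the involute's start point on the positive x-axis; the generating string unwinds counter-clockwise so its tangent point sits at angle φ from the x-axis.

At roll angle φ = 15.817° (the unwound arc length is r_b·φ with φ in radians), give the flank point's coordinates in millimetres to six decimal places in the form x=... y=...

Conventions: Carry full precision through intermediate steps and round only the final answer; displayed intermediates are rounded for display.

topology: single-mesh involute geometry — m = 3.441, N = 59
pitch radius r_p = m·N/2 = 3.441·59/2 = 101.509500
base radius r_b = r_p·cos α = 101.509500·cos 14.841° = 98.123178
roll angle φ = 15.817° = 0.27605873 rad
x = r_b·(cos φ + φ·sin φ) = 101.791152
y = r_b·(sin φ − φ·cos φ) = 0.682875

x=101.791152 y=0.682875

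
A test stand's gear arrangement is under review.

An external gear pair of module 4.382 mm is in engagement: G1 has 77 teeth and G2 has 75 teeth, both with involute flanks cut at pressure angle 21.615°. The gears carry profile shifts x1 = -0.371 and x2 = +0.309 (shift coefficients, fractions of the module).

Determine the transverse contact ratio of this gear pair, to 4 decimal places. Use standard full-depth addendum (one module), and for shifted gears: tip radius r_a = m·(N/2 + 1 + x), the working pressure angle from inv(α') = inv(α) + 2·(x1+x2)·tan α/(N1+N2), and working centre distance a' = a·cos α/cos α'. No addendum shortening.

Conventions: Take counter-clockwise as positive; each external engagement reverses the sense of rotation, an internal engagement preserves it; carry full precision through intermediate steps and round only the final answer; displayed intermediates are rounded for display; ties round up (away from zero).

1.7234

topology: single-mesh involute geometry — m = 4.382, 77T/75T pair
base radii: r_b1 = 156.843537, r_b2 = 152.769679
tip radii: r_a1 = 171.463278, r_a2 = 170.061038
inv(α') = inv(21.615°) + 2·(-0.371+0.309)·tan α/(77+75) = 0.01865472  ⇒  α' = 21.49632°
a' = a·cos α / cos α' = 333.0320·cos 21.615°/cos 21.49632° = 332.759605
action lengths: √(r_a1²−r_b1²) = 69.280304, √(r_a2²−r_b2²) = 74.714000
base pitch p_b = π·m·cos α = 12.798403
CR = (69.280304 + 74.714000 − 332.759605·sin 21.49632°)/12.798403 = 1.723449
contact ratio ≈ 1.7234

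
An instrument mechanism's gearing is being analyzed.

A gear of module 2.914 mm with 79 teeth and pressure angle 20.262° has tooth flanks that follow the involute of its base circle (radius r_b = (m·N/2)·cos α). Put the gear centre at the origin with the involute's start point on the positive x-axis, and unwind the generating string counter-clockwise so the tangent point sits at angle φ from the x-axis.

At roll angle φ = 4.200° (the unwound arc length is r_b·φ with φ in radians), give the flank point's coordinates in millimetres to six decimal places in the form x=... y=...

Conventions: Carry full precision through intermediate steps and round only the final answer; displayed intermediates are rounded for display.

topology: single-mesh involute geometry — m = 2.914, N = 79
pitch radius r_p = m·N/2 = 2.914·79/2 = 115.103000
base radius r_b = r_p·cos α = 115.103000·cos 20.262° = 107.980291
roll angle φ = 4.200° = 0.07330383 rad
x = r_b·(cos φ + φ·sin φ) = 108.270015
y = r_b·(sin φ − φ·cos φ) = 0.014170

x=108.270015 y=0.014170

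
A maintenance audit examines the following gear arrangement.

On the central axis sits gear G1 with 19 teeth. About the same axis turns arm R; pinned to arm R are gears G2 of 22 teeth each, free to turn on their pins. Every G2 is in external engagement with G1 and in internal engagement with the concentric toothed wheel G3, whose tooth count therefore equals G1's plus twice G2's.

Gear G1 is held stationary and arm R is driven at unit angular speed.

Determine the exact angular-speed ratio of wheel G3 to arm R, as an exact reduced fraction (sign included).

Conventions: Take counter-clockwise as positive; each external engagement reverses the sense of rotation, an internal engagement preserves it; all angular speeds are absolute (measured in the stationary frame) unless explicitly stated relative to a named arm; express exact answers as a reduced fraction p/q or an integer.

82/63

planetary set (19T centre, 22T on arm, 63T internal) — Willis relation
ring teeth: 19 + 2·22 = 63
19(ω_sun−ω_arm) = −63(ω_ring−ω_arm),  ω_sun = 0, ω_arm = 1
ω_ring = 1 − (19/63)(0−1) = 82/63
ω_out/ω_in = 82/63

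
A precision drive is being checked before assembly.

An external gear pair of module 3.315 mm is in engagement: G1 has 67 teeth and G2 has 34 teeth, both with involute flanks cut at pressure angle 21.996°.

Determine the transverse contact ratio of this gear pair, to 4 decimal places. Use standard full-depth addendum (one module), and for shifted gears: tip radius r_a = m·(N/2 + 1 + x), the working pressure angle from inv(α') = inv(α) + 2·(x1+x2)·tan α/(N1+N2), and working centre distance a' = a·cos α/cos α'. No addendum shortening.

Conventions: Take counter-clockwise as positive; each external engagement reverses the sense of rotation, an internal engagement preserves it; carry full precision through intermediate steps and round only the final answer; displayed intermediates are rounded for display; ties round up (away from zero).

1.6449

single-mesh involute tooth geometry (67T engaging 34T at module 3.315)
base radii: r_b1 = 102.968989, r_b2 = 52.252920
tip radii: r_a1 = 114.367500, r_a2 = 59.670000
no profile shift: α' = α, a' = a
action lengths: √(r_a1²−r_b1²) = 49.772606, √(r_a2²−r_b2²) = 28.812172
base pitch p_b = π·m·cos α = 9.656317
CR = (49.772606 + 28.812172 − 167.407500·sin 21.99600°)/9.656317 = 1.644899
contact ratio ≈ 1.6449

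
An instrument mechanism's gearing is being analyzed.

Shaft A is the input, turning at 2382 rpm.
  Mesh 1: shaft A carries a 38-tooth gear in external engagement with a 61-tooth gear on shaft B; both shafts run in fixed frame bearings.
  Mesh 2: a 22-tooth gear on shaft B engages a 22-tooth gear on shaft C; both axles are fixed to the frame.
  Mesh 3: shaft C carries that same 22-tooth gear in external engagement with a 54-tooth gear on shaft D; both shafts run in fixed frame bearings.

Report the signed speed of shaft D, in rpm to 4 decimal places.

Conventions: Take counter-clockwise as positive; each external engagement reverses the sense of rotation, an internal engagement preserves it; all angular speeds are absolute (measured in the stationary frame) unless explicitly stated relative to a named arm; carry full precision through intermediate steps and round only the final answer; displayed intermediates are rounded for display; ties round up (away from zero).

3-mesh fixed-axis compound train (all bearings frame-fixed)
mesh 1 [38T→61T]: ω = 2382.0000×38/61 = 1483.8689 rpm, sense flips to −
mesh 2 [22T→22T]: ω = 1483.8689×22/22 = 1483.8689 rpm, sense flips to +
mesh 3 [22T→54T]: ω = 1483.8689×22/54 = 604.5392 rpm, sense flips to −
signed output speed = -604.5392 rpm

-604.5392 rpm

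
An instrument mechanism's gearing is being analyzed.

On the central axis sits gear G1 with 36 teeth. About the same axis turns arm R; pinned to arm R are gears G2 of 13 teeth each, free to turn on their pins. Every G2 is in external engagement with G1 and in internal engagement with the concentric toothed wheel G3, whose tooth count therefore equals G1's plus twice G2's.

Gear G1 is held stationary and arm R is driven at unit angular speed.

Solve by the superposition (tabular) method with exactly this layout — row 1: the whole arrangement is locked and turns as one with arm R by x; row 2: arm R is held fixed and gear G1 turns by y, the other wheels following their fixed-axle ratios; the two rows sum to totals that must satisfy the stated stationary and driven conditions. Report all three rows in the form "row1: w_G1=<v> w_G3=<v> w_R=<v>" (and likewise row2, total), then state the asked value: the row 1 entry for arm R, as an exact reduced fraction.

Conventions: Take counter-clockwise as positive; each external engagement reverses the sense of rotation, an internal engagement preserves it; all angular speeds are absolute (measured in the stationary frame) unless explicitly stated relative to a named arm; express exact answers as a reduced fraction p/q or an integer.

row1: w_G1=1 w_G3=1 w_R=1
row2: w_G1=-1 w_G3=18/31 w_R=0
total: w_G1=0 w_G3=49/31 w_R=1
asked value: 1

recognized (axles ride arm R): planetary set, 36/13/62 teeth
row 1 — lock + rotate with arm: ω_sun = ω_ring = ω_arm = x
row 2 — arm fixed, fixed-axis ratios: sun y, ring −(36/62)·y, arm 0
boundary: total ω_sun = x + y = 0 and total ω_arm = x = 1  ⇒  y = -1, x = 1
row 2 ring = −(36/62)·(-1) = 18/31
totals (row 1 + row 2): sun 1 + (-1) = 0, ring 1 + 18/31 = 49/31, arm 1 + 0 = 1
asked cell (row1, arm) = 1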